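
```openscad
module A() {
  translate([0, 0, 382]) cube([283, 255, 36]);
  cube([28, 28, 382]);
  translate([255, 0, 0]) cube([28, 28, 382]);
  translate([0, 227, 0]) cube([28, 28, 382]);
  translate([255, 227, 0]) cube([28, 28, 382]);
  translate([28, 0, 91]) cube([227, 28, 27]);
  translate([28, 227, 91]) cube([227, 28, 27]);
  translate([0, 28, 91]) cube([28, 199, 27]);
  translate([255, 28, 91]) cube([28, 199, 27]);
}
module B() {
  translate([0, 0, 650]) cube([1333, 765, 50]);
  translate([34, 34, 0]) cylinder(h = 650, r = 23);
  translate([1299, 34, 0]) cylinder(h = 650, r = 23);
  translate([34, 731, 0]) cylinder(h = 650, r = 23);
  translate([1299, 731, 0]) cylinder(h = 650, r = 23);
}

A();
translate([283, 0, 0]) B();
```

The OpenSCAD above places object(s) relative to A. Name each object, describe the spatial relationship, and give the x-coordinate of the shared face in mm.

A is a stool. B is a table. The table is against the stool's +x side, with their −y faces flush. The x-coordinate of the shared face is 283 mm.

The stool's +x face and the table's −x face are both at x = 283 mm.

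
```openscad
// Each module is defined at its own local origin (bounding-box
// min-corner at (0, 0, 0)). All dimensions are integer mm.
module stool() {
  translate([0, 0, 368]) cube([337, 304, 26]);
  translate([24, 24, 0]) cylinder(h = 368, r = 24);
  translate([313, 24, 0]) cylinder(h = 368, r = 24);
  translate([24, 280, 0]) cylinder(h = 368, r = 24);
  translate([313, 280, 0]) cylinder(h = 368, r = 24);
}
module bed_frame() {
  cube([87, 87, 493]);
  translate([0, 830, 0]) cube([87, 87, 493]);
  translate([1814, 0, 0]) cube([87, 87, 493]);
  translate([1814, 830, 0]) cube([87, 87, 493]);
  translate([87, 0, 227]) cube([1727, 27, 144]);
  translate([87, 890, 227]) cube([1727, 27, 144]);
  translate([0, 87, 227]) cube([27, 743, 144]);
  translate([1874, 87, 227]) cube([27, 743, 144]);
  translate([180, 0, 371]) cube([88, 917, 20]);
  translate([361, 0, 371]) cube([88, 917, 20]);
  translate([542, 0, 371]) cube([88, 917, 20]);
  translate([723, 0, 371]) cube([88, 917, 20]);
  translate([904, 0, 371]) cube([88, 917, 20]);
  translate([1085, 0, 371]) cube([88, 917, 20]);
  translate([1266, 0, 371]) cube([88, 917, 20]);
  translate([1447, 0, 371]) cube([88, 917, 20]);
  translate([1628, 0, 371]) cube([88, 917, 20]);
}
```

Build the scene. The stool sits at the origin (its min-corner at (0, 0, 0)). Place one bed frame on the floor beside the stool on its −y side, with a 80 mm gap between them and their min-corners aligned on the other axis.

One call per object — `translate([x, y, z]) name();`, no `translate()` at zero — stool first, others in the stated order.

stool();
translate([0, -997, 0]) bed_frame();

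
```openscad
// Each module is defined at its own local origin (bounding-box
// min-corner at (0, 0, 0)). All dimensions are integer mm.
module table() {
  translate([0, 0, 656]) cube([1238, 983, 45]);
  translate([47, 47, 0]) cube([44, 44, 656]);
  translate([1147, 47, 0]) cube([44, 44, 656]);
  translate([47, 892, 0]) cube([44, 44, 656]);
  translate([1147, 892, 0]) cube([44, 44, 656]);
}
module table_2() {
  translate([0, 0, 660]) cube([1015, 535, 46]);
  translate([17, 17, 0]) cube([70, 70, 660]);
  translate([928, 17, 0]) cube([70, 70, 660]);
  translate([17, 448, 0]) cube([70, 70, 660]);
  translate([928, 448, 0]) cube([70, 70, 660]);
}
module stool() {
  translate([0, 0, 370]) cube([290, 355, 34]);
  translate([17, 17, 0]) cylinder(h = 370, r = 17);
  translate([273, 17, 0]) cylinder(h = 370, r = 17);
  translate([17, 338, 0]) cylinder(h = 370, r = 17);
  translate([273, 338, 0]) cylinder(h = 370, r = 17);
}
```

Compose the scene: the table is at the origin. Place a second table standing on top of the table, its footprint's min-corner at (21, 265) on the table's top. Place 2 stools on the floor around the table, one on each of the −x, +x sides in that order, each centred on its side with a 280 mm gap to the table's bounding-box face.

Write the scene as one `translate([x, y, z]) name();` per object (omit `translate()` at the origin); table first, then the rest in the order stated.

table();
translate([21, 265, 701]) table_2();
translate([-570, 314, 0]) stool();
translate([1518, 314, 0]) stool();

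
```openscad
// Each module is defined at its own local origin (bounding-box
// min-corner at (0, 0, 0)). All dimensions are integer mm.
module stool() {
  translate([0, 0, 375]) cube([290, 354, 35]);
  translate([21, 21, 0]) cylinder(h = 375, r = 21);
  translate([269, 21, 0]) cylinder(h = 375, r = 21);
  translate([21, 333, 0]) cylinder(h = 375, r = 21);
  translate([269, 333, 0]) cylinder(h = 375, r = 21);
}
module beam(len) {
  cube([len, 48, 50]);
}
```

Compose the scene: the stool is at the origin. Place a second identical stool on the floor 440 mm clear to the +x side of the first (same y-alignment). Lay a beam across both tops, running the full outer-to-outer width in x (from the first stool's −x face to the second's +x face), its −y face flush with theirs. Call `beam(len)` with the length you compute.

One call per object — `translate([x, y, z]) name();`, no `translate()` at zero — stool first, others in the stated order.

stool();
translate([730, 0, 0]) stool();
translate([0, 0, 410]) beam(1020);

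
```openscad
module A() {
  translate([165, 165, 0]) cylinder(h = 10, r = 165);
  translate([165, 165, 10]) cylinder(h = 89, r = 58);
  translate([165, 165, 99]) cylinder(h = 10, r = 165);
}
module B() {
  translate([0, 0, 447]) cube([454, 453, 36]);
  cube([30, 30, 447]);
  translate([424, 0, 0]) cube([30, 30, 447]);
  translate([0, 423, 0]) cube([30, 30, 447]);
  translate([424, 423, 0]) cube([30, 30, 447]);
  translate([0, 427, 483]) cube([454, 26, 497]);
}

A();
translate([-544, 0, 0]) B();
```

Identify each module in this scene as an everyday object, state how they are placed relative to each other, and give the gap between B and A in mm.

A is a spool. B is a chair. The chair is on the floor beside the spool on its −x side. The gap between the chair and the spool is 90 mm.

The chair's nearest face is 90 mm from the spool's −x face.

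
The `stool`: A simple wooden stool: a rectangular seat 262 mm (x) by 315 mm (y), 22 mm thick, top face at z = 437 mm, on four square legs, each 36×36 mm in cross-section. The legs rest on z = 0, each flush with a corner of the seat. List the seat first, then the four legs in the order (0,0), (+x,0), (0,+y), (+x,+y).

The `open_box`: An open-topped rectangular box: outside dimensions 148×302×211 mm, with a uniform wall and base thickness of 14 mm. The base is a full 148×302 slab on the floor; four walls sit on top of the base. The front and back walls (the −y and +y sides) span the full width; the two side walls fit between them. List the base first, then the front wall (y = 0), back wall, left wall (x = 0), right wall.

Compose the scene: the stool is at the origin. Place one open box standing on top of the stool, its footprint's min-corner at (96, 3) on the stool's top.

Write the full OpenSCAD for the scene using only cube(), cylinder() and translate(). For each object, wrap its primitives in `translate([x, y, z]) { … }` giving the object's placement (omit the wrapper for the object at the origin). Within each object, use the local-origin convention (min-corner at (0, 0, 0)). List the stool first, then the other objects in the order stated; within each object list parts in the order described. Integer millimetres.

translate([0, 0, 415]) cube([262, 315, 22]);
cube([36, 36, 415]);
translate([226, 0, 0]) cube([36, 36, 415]);
translate([0, 279, 0]) cube([36, 36, 415]);
translate([226, 279, 0]) cube([36, 36, 415]);
translate([96, 3, 437]) {
  cube([148, 302, 14]);
  translate([0, 0, 14]) cube([148, 14, 197]);
  translate([0, 288, 14]) cube([148, 14, 197]);
  translate([0, 14, 14]) cube([14, 274, 197]);
  translate([134, 14, 14]) cube([14, 274, 197]);
}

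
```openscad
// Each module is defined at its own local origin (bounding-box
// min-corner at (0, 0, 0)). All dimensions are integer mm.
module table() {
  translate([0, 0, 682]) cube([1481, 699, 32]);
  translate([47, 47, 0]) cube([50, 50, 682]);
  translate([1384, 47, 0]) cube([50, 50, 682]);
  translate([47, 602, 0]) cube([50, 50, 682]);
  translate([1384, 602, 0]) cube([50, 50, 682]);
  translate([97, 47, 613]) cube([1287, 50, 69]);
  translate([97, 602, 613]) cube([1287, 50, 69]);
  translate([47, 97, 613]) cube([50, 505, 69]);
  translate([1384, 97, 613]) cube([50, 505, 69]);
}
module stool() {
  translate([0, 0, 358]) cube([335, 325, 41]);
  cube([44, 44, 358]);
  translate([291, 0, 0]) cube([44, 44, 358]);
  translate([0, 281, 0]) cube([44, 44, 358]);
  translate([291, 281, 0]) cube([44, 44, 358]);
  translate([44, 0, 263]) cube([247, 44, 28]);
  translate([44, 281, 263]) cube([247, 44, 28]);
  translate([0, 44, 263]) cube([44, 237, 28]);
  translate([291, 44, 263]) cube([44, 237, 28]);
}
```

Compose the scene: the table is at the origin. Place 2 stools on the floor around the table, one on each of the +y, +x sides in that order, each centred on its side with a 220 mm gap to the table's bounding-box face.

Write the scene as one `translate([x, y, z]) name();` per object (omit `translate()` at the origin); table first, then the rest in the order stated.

table();
translate([573, 919, 0]) stool();
translate([1701, 187, 0]) stool();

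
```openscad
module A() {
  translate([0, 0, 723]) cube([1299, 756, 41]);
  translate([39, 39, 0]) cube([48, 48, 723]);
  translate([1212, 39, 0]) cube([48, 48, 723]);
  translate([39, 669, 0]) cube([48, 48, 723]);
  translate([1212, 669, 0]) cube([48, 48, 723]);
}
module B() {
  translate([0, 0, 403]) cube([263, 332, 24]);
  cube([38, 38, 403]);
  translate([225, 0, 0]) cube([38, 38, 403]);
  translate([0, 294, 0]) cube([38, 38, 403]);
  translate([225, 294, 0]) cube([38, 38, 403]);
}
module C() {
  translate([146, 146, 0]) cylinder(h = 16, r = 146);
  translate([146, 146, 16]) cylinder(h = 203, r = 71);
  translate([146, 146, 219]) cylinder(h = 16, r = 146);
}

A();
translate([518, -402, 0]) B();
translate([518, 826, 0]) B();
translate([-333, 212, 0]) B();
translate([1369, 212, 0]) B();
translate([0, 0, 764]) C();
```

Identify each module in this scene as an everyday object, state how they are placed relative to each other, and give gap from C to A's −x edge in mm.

The spool's min-x is at 0; the table's min-x is 0; gap = 0 mm.

A is a table. B is a stool. C is a spool. Four stools sit around the table at the −y, +y, −x, +x sides. The spool is on top of the table. The gap from the spool to the table's −x edge is 0 mm.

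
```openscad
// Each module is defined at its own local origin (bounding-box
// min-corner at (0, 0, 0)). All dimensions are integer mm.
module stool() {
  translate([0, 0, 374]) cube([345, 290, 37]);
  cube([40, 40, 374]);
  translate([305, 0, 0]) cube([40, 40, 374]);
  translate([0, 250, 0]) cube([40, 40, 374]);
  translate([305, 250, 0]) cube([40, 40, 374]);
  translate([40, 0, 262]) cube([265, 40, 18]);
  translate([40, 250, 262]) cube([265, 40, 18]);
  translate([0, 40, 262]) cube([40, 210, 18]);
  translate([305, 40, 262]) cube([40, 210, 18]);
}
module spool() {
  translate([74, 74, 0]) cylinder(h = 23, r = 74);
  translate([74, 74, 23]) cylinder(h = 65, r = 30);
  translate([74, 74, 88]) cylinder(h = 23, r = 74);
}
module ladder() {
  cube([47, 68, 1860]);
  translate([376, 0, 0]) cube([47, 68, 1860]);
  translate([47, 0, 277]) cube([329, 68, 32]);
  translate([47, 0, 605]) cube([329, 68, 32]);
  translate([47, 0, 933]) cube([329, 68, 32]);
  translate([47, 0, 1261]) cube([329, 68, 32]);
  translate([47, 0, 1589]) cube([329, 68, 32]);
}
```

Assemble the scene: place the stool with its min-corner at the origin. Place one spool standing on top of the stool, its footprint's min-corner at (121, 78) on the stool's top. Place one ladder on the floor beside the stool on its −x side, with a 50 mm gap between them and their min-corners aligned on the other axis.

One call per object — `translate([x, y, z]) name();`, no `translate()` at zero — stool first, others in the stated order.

stool();
translate([121, 78, 411]) spool();
translate([-473, 0, 0]) ladder();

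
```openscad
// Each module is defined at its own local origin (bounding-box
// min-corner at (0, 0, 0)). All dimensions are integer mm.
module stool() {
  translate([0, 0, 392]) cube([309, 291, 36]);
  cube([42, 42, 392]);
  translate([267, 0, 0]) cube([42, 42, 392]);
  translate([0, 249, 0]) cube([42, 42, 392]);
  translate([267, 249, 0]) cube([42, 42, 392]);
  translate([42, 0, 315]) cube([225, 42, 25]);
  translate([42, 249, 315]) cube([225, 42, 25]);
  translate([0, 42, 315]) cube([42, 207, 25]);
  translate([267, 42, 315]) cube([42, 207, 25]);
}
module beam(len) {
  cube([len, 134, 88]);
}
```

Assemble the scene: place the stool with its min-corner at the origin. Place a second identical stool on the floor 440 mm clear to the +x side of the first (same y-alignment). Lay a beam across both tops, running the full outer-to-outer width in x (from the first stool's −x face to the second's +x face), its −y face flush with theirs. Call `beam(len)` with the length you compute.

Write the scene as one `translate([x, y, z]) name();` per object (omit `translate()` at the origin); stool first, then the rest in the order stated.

stool();
translate([749, 0, 0]) stool();
translate([0, 0, 428]) beam(1058);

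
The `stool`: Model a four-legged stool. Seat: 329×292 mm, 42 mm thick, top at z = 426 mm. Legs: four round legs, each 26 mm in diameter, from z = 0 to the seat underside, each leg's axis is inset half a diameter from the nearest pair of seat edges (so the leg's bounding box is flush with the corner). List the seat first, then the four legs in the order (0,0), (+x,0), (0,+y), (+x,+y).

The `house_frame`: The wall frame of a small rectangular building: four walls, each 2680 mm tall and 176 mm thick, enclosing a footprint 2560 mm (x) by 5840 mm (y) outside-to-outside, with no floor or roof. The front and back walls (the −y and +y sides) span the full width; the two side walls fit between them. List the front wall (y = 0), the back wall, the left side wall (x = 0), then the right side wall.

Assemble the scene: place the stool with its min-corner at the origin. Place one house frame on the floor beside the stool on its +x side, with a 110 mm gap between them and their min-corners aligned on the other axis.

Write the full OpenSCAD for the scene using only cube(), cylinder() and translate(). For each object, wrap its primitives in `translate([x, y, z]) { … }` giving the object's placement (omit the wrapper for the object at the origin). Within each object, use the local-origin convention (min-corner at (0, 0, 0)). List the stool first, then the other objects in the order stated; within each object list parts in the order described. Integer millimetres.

translate([0, 0, 384]) cube([329, 292, 42]);
translate([13, 13, 0]) cylinder(h = 384, r = 13);
translate([316, 13, 0]) cylinder(h = 384, r = 13);
translate([13, 279, 0]) cylinder(h = 384, r = 13);
translate([316, 279, 0]) cylinder(h = 384, r = 13);
translate([439, 0, 0]) {
  cube([2560, 176, 2680]);
  translate([0, 5664, 0]) cube([2560, 176, 2680]);
  translate([0, 176, 0]) cube([176, 5488, 2680]);
  translate([2384, 176, 0]) cube([176, 5488, 2680]);
}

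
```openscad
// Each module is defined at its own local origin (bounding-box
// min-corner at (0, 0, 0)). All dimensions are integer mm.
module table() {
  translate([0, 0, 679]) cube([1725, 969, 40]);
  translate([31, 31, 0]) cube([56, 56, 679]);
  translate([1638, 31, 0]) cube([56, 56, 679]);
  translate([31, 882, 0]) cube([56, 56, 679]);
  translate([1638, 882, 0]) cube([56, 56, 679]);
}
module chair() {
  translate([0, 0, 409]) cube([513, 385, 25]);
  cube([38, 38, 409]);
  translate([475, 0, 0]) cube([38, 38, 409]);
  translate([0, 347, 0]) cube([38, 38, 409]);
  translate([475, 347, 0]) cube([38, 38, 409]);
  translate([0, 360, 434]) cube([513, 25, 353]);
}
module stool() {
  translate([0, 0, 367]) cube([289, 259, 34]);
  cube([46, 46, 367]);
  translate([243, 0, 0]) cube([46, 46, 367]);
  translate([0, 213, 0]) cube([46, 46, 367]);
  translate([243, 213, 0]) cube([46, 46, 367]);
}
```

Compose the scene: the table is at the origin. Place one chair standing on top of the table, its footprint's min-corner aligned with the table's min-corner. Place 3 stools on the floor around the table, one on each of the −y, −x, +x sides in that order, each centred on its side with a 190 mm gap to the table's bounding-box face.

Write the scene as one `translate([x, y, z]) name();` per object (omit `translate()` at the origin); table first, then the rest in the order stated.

table();
translate([0, 0, 719]) chair();
translate([718, -449, 0]) stool();
translate([-479, 355, 0]) stool();
translate([1915, 355, 0]) stool();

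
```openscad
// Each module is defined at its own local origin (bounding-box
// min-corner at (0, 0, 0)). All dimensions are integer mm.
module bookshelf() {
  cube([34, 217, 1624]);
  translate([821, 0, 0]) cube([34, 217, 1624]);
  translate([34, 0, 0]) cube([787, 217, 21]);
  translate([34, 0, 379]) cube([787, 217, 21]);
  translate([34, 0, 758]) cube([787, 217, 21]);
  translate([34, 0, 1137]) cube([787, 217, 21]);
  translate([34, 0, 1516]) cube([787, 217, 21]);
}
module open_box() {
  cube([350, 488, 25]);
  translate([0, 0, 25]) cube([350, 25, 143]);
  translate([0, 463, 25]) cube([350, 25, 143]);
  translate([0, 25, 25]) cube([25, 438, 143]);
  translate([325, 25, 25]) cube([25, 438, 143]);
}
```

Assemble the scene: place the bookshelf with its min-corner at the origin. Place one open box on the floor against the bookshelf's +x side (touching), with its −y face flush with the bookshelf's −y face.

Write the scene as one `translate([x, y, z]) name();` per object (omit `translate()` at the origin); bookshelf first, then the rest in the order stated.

bookshelf();
translate([855, 0, 0]) open_box();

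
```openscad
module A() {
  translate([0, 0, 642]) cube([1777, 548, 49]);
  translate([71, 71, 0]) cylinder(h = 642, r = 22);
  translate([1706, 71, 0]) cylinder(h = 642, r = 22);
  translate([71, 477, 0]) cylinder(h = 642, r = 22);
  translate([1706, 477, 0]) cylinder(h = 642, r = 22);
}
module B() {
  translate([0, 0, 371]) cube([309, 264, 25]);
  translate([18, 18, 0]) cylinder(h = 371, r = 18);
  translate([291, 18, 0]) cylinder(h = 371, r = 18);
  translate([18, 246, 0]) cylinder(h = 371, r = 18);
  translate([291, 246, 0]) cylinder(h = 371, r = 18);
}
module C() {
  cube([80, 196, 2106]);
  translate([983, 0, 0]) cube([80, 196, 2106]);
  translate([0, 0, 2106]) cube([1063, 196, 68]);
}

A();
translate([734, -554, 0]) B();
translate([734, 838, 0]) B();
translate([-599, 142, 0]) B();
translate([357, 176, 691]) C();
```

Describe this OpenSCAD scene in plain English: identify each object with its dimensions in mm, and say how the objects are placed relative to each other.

A is a rectangular dining table. The top is 1777×548×49 mm with its upper surface at z = 691 mm. It stands on four round legs of 44 mm diameter, each leg's bounding box inset 49 mm from the nearest pair of top edges, running from the floor to the underside of the top.

B is a four-legged stool. The seat is a 309×264×25 mm slab whose top surface is at z = 396 mm; four round legs, each 36 mm in diameter, run from the floor (z = 0) to the underside of the seat, each leg's axis is inset half a diameter from the nearest pair of seat edges (so the leg's bounding box is flush with the corner).

C is a rectangular door frame: two vertical jambs of 80×196 mm section, 2106 mm tall, with a clear opening 903 mm wide between their inner faces. A header 68 mm tall and 196 mm deep lies on top of the jambs and spans the full outside width.

Three stools sit around the table at the −y, +y, −x sides. The door frame is on top of the table, centred.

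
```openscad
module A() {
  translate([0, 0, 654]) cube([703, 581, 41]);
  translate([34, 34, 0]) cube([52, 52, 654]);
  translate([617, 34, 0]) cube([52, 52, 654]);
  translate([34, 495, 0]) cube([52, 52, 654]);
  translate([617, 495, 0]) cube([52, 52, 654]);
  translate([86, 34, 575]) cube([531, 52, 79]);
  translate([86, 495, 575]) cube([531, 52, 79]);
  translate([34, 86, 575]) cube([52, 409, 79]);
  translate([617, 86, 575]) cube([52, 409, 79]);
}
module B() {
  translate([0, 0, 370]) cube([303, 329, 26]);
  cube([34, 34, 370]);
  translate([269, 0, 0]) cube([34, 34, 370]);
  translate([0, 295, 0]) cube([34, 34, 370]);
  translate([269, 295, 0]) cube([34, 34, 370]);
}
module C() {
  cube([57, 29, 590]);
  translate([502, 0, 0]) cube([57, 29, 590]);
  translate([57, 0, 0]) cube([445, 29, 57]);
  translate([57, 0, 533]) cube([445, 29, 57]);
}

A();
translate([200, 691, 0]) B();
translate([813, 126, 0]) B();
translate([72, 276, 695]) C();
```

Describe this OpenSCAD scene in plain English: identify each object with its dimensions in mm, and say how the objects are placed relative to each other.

A is a table with a 703×581 mm rectangular top, 41 mm thick, top surface at z = 695 mm, supported by four 52×52 mm square legs, each inset 34 mm from the nearest pair of top edges, running from the floor. Four apron rails, 52 mm thick and 79 mm tall, run between adjacent legs with their top edges flush with the underside of the top and their outer faces flush with the legs' outer faces.

B is a simple wooden stool: a rectangular seat 303 mm (x) by 329 mm (y), 26 mm thick, top face at z = 396 mm, on four square legs, each 34×34 mm in cross-section. The legs rest on z = 0, each flush with a corner of the seat.

C is a rectangular picture frame lying in the x–z plane (depth along y). The opening is 445 mm wide (x) by 476 mm tall (z), surrounded by a border 57 mm wide on all four sides. The frame is 29 mm deep and is made of two full-height vertical stiles with two horizontal rails fitted between them.

Two stools sit around the table at the +y, +x sides. The picture frame is on top of the table, centred.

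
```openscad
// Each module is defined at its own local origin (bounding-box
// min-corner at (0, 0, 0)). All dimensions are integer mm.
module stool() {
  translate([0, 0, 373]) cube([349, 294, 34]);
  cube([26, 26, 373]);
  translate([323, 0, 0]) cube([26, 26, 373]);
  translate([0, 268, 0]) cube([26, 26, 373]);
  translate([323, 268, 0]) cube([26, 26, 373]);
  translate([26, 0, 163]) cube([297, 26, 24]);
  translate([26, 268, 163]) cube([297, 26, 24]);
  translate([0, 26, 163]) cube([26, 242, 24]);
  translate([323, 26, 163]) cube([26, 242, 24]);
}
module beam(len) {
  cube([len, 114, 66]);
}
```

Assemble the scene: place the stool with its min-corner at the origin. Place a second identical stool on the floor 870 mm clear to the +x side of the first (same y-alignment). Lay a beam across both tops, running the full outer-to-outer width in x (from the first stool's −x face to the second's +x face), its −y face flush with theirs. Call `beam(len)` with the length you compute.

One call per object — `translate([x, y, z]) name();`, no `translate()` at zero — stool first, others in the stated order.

stool();
translate([1219, 0, 0]) stool();
translate([0, 0, 407]) beam(1568);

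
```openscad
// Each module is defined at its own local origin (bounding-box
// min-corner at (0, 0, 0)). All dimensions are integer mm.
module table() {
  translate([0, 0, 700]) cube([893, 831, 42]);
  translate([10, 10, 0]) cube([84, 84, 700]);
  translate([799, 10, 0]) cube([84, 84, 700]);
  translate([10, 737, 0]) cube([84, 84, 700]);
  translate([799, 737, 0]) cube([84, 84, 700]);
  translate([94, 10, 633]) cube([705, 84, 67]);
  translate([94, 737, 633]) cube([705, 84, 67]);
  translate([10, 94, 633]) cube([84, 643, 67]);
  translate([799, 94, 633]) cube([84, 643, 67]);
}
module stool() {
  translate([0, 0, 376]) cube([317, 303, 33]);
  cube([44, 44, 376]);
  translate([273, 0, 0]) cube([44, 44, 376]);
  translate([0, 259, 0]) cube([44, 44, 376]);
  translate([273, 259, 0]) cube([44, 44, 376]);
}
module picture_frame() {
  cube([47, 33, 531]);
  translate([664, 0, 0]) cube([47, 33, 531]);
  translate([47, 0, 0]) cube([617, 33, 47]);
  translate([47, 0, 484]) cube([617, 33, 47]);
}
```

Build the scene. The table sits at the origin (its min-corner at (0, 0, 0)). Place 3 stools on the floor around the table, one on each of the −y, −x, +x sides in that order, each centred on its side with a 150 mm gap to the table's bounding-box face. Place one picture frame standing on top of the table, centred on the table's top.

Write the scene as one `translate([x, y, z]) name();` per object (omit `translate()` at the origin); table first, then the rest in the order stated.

table();
translate([288, -453, 0]) stool();
translate([-467, 264, 0]) stool();
translate([1043, 264, 0]) stool();
translate([91, 399, 742]) picture_frame();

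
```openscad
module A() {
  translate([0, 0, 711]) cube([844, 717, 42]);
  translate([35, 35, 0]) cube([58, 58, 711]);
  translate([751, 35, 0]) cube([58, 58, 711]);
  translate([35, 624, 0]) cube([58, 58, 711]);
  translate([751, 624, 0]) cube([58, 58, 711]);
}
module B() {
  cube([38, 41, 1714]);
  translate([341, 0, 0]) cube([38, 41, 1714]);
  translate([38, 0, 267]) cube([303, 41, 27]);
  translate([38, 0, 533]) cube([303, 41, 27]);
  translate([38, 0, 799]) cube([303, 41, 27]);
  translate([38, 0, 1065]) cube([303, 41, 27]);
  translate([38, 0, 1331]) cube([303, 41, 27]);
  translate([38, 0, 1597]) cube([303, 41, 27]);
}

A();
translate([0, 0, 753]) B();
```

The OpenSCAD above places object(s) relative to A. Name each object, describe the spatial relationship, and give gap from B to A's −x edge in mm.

A is a table. B is a ladder. The ladder is on top of the table. The gap from the ladder to the table's −x edge is 0 mm.

The ladder's min-x is at 0; the table's min-x is 0; gap = 0 mm.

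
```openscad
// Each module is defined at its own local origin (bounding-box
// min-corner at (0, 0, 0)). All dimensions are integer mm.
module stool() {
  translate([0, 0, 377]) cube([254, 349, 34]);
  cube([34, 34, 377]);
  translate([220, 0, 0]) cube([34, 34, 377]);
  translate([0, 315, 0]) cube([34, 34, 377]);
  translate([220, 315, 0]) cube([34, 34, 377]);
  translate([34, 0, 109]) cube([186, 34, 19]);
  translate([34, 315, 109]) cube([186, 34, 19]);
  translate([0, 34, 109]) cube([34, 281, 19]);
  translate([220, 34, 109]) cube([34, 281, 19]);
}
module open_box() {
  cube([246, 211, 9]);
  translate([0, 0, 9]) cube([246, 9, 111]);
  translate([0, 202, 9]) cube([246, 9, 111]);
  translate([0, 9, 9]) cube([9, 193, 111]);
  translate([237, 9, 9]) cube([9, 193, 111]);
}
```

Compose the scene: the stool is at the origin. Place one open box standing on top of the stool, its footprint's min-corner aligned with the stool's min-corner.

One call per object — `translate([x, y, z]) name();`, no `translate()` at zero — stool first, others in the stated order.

stool();
translate([0, 0, 411]) open_box();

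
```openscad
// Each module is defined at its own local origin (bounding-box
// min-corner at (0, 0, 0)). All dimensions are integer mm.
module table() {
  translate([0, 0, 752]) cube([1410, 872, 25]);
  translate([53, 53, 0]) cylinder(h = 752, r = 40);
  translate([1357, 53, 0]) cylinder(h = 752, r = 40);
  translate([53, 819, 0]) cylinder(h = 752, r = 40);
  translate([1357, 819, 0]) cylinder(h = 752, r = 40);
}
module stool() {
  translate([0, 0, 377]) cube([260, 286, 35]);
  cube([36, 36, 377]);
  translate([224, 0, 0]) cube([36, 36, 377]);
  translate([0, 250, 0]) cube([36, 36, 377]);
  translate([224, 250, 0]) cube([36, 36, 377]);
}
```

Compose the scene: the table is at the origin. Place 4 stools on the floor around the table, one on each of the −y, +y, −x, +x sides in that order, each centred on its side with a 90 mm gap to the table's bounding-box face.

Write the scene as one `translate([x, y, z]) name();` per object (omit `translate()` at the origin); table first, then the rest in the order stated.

table();
translate([575, -376, 0]) stool();
translate([575, 962, 0]) stool();
translate([-350, 293, 0]) stool();
translate([1500, 293, 0]) stool();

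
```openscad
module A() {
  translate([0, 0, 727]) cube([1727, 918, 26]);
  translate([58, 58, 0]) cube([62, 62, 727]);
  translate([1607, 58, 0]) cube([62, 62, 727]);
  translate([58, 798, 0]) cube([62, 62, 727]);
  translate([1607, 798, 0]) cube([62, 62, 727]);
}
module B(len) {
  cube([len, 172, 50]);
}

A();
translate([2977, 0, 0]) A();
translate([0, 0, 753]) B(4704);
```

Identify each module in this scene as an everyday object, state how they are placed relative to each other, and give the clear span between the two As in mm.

Second table starts at x = 2977; first ends at x = 1727; clear span = 2977 − 1727 = 1250 mm.

A is a table. B is a beam. A beam spans the tops of two tables. The clear span between the two tables is 1250 mm.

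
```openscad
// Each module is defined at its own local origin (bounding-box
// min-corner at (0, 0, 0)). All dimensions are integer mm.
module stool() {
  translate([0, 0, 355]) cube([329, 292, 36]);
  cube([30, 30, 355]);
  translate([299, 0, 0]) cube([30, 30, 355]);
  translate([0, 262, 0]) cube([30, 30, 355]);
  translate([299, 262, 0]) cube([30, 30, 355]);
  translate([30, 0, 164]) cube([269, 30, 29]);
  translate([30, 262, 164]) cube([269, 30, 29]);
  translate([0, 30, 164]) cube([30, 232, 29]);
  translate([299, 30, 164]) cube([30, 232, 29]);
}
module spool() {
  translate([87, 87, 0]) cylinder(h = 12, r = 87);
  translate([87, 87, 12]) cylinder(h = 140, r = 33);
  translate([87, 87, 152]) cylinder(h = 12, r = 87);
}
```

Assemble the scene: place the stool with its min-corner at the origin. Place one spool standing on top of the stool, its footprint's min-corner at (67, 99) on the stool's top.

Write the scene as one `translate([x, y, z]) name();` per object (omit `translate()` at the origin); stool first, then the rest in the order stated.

stool();
translate([67, 99, 391]) spool();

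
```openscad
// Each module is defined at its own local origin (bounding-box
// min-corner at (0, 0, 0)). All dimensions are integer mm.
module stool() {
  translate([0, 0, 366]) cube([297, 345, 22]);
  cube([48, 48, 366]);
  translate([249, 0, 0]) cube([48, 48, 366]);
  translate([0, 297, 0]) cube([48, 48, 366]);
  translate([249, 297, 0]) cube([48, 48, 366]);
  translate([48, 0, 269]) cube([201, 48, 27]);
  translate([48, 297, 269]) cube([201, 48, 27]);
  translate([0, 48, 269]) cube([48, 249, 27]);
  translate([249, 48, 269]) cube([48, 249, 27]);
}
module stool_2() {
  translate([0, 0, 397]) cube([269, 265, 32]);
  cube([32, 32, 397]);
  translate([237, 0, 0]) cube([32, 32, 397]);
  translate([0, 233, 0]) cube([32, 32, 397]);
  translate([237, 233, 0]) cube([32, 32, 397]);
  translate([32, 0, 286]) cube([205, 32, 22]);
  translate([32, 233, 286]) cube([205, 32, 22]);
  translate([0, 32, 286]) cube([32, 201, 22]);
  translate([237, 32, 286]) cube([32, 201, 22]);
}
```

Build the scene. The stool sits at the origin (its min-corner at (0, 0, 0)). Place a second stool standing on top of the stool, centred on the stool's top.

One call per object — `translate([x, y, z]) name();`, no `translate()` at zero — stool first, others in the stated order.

stool();
translate([14, 40, 388]) stool_2();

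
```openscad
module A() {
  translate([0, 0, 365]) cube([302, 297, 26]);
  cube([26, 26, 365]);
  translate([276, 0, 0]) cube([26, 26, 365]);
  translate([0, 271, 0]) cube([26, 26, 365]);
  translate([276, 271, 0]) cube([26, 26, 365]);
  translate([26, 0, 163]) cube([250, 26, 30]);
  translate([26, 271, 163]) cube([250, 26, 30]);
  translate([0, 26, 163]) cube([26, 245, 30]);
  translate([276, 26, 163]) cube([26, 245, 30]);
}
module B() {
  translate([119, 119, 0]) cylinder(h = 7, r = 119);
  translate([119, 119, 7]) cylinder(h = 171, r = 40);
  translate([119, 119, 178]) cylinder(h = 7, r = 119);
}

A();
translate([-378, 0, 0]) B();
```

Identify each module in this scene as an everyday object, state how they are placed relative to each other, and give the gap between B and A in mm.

The spool's nearest face is 140 mm from the stool's −x face.

A is a stool. B is a spool. The spool is on the floor beside the stool on its −x side. The gap between the spool and the stool is 140 mm.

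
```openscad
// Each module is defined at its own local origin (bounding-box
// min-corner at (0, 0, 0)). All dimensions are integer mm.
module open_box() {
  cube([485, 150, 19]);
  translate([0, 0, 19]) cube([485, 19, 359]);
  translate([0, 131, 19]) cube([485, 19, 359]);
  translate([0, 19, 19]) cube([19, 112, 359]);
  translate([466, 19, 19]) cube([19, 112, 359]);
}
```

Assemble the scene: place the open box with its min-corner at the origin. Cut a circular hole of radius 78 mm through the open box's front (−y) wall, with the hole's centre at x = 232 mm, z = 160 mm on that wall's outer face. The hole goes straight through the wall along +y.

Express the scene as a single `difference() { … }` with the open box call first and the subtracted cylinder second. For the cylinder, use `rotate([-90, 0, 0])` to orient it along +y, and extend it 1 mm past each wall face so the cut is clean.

difference() {
  open_box();
  translate([232, -1, 160]) rotate([-90, 0, 0]) cylinder(h = 21, r = 78);
}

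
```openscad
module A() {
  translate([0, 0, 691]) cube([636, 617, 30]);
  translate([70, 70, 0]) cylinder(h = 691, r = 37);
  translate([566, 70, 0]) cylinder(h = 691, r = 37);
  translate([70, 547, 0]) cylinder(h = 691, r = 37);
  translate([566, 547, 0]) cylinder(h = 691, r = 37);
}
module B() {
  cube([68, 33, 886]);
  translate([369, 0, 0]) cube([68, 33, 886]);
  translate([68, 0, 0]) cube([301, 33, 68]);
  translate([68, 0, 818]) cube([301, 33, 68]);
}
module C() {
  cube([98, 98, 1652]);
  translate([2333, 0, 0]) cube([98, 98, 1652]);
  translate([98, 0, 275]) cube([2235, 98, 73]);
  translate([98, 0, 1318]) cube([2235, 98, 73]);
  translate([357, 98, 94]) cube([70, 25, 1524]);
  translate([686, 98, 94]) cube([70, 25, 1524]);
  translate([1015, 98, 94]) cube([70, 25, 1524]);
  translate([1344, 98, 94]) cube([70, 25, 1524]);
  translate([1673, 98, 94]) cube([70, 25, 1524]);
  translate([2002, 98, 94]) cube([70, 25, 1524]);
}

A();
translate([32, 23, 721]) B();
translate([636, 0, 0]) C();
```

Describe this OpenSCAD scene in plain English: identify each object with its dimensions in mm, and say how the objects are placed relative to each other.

A is a table: top 636 mm (x) × 617 mm (y), 30 mm thick, upper face at z = 721 mm, on four round legs of 74 mm diameter, each leg's bounding box inset 33 mm from the nearest pair of top edges, running from z = 0 to the bottom of the top.

B is a rectangular picture frame lying in the x–z plane (depth along y). The opening is 301 mm wide (x) by 750 mm tall (z), surrounded by a border 68 mm wide on all four sides. The frame is 33 mm deep and is made of two full-height vertical stiles with two horizontal rails fitted between them.

C is a fence section. Two 98×98 mm posts, 1652 mm tall, stand on the floor with a clear span of 2235 mm between their inner faces. Two horizontal rails of 98×73 mm section span the gap between the posts with their undersides at z = 275 mm and z = 1318 mm, flush with the posts' −y face. 6 pickets, each 70 mm wide, 25 mm thick and 1524 mm tall, are fixed to the +y face of the rails with their bottoms at z = 94 mm, evenly spaced across the span with equal gaps (rounded down to the nearest mm) at the −x end and between each pair — any rounding remainder accumulates at the +x end.

The picture frame is on top of the table. The fence section is against the table's +x side, with their −y faces flush.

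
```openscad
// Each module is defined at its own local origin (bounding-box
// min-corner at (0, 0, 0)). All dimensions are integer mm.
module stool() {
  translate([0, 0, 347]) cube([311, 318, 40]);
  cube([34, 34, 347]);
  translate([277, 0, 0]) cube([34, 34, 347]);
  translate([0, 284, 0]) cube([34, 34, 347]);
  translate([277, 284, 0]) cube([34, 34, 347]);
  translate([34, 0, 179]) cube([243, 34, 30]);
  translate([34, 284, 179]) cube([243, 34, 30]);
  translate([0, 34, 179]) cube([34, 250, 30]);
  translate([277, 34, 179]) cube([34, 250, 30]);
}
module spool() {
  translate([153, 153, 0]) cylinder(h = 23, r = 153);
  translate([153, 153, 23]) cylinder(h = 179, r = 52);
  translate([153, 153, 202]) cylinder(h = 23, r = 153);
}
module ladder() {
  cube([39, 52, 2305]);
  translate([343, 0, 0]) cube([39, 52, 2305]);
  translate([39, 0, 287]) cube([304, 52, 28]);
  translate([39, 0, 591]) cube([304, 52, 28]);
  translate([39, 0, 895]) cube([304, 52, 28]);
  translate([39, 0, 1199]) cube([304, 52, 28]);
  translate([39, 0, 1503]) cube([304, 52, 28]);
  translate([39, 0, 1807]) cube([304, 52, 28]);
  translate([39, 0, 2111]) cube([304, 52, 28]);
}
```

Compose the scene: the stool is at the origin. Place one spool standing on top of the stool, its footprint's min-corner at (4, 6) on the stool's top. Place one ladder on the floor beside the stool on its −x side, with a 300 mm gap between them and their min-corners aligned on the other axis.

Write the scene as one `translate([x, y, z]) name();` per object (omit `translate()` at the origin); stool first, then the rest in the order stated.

stool();
translate([4, 6, 387]) spool();
translate([-682, 0, 0]) ladder();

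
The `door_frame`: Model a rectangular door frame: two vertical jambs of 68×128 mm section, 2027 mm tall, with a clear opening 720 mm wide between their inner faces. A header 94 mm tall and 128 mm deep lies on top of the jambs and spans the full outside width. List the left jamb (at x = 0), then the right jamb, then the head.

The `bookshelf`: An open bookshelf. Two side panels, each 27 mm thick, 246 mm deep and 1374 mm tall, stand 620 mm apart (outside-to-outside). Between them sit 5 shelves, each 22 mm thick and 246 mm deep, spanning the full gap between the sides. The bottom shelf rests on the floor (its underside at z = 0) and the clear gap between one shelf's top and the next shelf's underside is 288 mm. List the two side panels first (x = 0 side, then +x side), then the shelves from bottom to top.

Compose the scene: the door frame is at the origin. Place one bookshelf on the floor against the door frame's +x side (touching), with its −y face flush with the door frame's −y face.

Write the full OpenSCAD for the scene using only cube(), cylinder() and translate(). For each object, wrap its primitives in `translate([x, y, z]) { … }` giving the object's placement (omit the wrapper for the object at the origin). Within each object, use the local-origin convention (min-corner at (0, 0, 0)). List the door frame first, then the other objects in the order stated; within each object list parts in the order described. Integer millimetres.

cube([68, 128, 2027]);
translate([788, 0, 0]) cube([68, 128, 2027]);
translate([0, 0, 2027]) cube([856, 128, 94]);
translate([856, 0, 0]) {
  cube([27, 246, 1374]);
  translate([593, 0, 0]) cube([27, 246, 1374]);
  translate([27, 0, 0]) cube([566, 246, 22]);
  translate([27, 0, 310]) cube([566, 246, 22]);
  translate([27, 0, 620]) cube([566, 246, 22]);
  translate([27, 0, 930]) cube([566, 246, 22]);
  translate([27, 0, 1240]) cube([566, 246, 22]);
}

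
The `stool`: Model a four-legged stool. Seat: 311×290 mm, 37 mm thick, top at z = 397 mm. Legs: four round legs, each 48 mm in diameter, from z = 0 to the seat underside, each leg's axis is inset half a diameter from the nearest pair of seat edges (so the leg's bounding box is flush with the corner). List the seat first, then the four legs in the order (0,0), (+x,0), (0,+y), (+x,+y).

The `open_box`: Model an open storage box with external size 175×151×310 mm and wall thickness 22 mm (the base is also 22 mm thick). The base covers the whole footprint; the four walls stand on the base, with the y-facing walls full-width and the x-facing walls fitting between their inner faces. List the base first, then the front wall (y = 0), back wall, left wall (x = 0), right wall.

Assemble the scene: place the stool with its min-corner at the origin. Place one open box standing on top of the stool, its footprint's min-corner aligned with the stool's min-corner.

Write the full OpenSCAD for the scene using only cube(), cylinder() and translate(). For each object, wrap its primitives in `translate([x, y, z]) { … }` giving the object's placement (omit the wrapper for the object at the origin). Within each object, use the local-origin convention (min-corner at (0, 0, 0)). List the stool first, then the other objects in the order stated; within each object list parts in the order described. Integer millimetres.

translate([0, 0, 360]) cube([311, 290, 37]);
translate([24, 24, 0]) cylinder(h = 360, r = 24);
translate([287, 24, 0]) cylinder(h = 360, r = 24);
translate([24, 266, 0]) cylinder(h = 360, r = 24);
translate([287, 266, 0]) cylinder(h = 360, r = 24);
translate([0, 0, 397]) {
  cube([175, 151, 22]);
  translate([0, 0, 22]) cube([175, 22, 288]);
  translate([0, 129, 22]) cube([175, 22, 288]);
  translate([0, 22, 22]) cube([22, 107, 288]);
  translate([153, 22, 22]) cube([22, 107, 288]);
}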